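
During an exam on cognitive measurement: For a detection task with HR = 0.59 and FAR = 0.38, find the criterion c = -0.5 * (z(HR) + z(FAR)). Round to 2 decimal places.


c = -0.5 * (z(HR) + z(FAR))
z(0.59) = 0.2275
z(0.38) = -0.3055
c = -0.5 * (0.2275 + -0.3055)
= -0.5 * -0.078
= 0.04


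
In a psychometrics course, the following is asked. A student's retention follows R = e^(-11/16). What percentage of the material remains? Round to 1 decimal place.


R = e^(-t/S)
-t/S = -11/16 = -0.6875
R = e^(-0.6875) = 0.502832
Percentage = 0.502832 * 100
= 50.3


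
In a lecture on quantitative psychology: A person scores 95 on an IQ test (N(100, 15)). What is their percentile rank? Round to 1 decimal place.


z = (IQ - mean) / SD
z = (95 - 100) / 15 = -0.3333
Percentile = Phi(-0.3333) * 100
Phi(-0.3333) = 0.369454
= 36.9


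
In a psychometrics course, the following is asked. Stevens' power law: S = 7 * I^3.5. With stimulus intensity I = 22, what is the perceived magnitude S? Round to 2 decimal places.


S = 7 * 22^3.5
22^3.5 = 49943.547
S = 7 * 49943.547
= 349604.83


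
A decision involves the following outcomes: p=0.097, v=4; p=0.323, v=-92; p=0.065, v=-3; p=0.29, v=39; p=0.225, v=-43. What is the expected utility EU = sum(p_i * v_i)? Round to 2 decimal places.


EU = sum(p_i * v_i)
0.097 * 4 = 0.388
0.323 * -92 = -29.716
0.065 * -3 = -0.195
0.29 * 39 = 11.31
0.225 * -43 = -9.675
EU = 0.388 + -29.716 + -0.195 + 11.31 + -9.675
= -27.89


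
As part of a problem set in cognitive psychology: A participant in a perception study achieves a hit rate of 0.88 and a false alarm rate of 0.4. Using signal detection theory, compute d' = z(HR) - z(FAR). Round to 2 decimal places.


d' = z(HR) - z(FAR)
z(0.88) = 1.175
z(0.4) = -0.2533
d' = 1.175 - -0.2533
= 1.43


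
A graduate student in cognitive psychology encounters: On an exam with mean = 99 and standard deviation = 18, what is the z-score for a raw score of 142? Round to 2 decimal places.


z = (X - mu) / sigma
= (142 - 99) / 18
= 43 / 18
= 2.39


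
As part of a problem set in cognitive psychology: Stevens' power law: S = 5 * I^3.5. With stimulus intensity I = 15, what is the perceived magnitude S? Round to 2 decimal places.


S = 5 * 15^3.5
15^3.5 = 13071.3188
S = 5 * 13071.3188
= 65356.59


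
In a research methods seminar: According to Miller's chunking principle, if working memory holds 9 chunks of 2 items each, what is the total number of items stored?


Total items = chunks * items_per_chunk
= 9 * 2
= 18


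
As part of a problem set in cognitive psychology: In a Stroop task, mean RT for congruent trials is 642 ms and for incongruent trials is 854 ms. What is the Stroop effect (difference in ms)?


Stroop effect = RT(incongruent) - RT(congruent)
= 854 - 642
= 212 ms


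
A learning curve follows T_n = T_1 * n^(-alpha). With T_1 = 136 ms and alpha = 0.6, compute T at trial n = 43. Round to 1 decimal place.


T_n = 136 * 43^(-0.6)
43^(-0.6) = 0.104693
T_n = 136 * 0.104693
= 14.2 ms


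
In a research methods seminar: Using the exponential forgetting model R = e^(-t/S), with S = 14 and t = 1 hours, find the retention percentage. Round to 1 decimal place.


R = e^(-t/S)
-t/S = -1/14 = -0.071429
R = e^(-0.071429) = 0.931062
Percentage = 0.931062 * 100
= 93.1


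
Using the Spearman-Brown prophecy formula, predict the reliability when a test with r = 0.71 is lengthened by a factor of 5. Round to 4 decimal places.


r_new = n*r / (1 + (n-1)*r)
Numerator = 5 * 0.71 = 3.55
Denominator = 1 + 4 * 0.71 = 3.84
r_new = 3.55 / 3.84
= 0.9245


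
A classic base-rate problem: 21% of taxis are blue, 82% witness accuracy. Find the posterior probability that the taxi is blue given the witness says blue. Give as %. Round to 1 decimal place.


P(blue | says blue) = P(says blue | blue)*P(blue) / [P(says blue | blue)*P(blue) + P(says blue | not blue)*P(not blue)]
Numerator = 0.82 * 0.21 = 0.1722
False identification = 0.18 * 0.79 = 0.1422
P = 0.1722 / (0.1722 + 0.1422)
= 0.1722 / 0.3144
As percentage = 54.8


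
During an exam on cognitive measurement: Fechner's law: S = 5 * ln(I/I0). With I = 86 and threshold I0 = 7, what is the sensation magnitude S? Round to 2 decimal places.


S = 5 * ln(86/7)
I/I0 = 12.285714
ln(12.285714) = 2.5084
S = 5 * 2.5084
= 12.54


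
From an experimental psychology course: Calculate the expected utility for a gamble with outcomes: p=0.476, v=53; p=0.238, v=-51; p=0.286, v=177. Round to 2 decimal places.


EU = sum(p_i * v_i)
0.476 * 53 = 25.228
0.238 * -51 = -12.138
0.286 * 177 = 50.622
EU = 25.228 + -12.138 + 50.622
= 63.71


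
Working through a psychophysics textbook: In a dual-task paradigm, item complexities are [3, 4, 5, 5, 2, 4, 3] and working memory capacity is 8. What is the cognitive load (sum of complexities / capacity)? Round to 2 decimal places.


Total complexity = 3 + 4 + 5 + 5 + 2 + 4 + 3 = 26
Load = total / capacity = 26 / 8
= 3.25


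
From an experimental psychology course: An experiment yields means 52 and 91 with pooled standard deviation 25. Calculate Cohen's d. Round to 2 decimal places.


Cohen's d = (M1 - M2) / S_pooled
= (52 - 91) / 25
= -39 / 25
= -1.56


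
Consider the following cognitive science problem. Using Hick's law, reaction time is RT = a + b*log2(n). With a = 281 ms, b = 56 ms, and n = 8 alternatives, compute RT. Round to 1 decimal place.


RT = 281 + 56 * log2(8)
log2(8) = 3.0
RT = 281 + 56 * 3.0
= 281 + 168.0
= 449.0 ms


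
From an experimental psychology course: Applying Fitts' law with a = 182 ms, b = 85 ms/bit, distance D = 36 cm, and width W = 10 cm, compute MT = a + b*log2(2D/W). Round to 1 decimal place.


MT = 182 + 85 * log2(2*36/10)
2D/W = 7.2
log2(7.2) = 2.848
MT = 182 + 85 * 2.848
= 424.1 ms


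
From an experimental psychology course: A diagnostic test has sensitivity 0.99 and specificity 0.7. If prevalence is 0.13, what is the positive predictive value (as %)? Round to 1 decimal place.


PPV = (sens * prev) / (sens * prev + (1-spec) * (1-prev))
Numerator = 0.99 * 0.13 = 0.1287
P(positive and no disease) = (1 - spec) * (1 - prev) = (1 - 0.7) * (1 - 0.13) = 0.261
Denominator = 0.1287 + 0.261 = 0.3897
PPV = 0.1287 / 0.3897 = 0.330254
As percentage = 33.0


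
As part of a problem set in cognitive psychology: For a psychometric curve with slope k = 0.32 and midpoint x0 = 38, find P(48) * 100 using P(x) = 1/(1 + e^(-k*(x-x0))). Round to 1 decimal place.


P(x) = 1/(1 + e^(-0.32*(48 - 38)))
Exponent = -0.32 * 10 = -3.2
e^(-3.2) = 0.040762
P = 1/(1 + 0.040762) = 0.960834
Percentage = 96.1


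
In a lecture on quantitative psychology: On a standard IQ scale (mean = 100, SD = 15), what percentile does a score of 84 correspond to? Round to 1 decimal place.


z = (IQ - mean) / SD
z = (84 - 100) / 15 = -1.0667
Percentile = Phi(-1.0667) * 100
Phi(-1.0667) = 0.143054
= 14.3


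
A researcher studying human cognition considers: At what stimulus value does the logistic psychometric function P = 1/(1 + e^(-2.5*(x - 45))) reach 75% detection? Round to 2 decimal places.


At P = 0.75: 0.75 = 1/(1 + e^(-k*(x-x0)))
Solving: e^(-k*(x-x0)) = 1/3
x = x0 + ln(3)/k
ln(3) = 1.0986
x = 45 + 1.0986/2.5
= 45 + 0.4394
= 45.44


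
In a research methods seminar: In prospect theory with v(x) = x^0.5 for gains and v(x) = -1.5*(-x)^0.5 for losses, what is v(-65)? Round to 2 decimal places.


Since x = -65 < 0, use v(x) = -lambda*(-x)^alpha
(-x) = 65
65^0.5 = 8.0623
v(-65) = -1.5 * 8.0623
= -12.09


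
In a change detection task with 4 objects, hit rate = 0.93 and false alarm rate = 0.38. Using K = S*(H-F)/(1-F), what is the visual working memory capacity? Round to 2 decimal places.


K = S * (H - F) / (1 - F)
H - F = 0.55
1 - F = 0.62
K = 4 * 0.55 / 0.62
= 3.55


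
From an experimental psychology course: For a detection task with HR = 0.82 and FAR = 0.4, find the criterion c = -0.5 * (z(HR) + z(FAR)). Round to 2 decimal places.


c = -0.5 * (z(HR) + z(FAR))
z(0.82) = 0.9154
z(0.4) = -0.2533
c = -0.5 * (0.9154 + -0.2533)
= -0.5 * 0.6621
= -0.33


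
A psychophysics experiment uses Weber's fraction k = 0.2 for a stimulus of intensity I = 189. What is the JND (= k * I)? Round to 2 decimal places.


JND = k * I
JND = 0.2 * 189
= 37.80


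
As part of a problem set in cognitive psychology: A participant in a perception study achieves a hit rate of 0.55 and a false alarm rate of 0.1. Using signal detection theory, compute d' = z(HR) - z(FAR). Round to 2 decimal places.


d' = z(HR) - z(FAR)
z(0.55) = 0.1257
z(0.1) = -1.2816
d' = 0.1257 - -1.2816
= 1.41


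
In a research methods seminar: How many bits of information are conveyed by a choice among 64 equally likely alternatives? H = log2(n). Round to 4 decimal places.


H = log2(n)
H = log2(64)
= 6.0000


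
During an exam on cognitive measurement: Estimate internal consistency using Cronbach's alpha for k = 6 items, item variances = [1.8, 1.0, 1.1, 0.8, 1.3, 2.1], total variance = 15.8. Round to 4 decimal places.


alpha = (k/(k-1)) * (1 - sum(s_i^2)/s_total^2)
sum(item variances) = 8.1
k/(k-1) = 6/5 = 1.2
1 - 8.1/15.8 = 1 - 0.512658 = 0.487342
alpha = 1.2 * 0.487342
= 0.5848


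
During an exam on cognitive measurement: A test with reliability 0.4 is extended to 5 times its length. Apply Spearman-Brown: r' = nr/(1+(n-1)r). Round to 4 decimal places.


r_new = n*r / (1 + (n-1)*r)
Numerator = 5 * 0.4 = 2.0
Denominator = 1 + 4 * 0.4 = 2.6
r_new = 2.0 / 2.6
= 0.7692


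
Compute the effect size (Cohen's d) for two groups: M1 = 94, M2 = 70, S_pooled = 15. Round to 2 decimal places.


Cohen's d = (M1 - M2) / S_pooled
= (94 - 70) / 15
= 24 / 15
= 1.60


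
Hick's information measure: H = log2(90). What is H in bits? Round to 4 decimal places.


H = log2(n)
H = log2(90)
= 6.4919


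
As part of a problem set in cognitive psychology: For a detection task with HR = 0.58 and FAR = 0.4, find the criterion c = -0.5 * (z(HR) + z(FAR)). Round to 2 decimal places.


c = -0.5 * (z(HR) + z(FAR))
z(0.58) = 0.2019
z(0.4) = -0.2533
c = -0.5 * (0.2019 + -0.2533)
= -0.5 * -0.0514
= 0.03


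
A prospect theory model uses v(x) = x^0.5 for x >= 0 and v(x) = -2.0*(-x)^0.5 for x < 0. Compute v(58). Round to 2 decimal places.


Since x = 58 >= 0, use v(x) = x^0.5
58^0.5 = 7.6158
v(58) = 7.62


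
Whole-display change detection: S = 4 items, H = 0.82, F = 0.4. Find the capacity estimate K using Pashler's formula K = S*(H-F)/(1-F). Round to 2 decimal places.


K = S * (H - F) / (1 - F)
H - F = 0.42
1 - F = 0.6
K = 4 * 0.42 / 0.6
= 2.80


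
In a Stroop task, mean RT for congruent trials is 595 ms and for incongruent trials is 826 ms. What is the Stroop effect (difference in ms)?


Stroop effect = RT(incongruent) - RT(congruent)
= 826 - 595
= 231 ms


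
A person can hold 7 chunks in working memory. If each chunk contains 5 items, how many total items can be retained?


Total items = chunks * items_per_chunk
= 7 * 5
= 35


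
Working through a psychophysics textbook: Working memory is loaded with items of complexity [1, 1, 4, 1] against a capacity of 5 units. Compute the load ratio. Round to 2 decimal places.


Total complexity = 1 + 1 + 4 + 1 = 7
Load = total / capacity = 7 / 5
= 1.40


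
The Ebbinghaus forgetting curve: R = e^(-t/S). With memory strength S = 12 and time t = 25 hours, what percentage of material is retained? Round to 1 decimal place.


R = e^(-t/S)
-t/S = -25/12 = -2.083333
R = e^(-2.083333) = 0.124515
Percentage = 0.124515 * 100
= 12.5


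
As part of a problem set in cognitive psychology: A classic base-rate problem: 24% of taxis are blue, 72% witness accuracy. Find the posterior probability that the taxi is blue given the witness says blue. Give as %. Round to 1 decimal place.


P(blue | says blue) = P(says blue | blue)*P(blue) / [P(says blue | blue)*P(blue) + P(says blue | not blue)*P(not blue)]
Numerator = 0.72 * 0.24 = 0.1728
False identification = 0.28 * 0.76 = 0.2128
P = 0.1728 / (0.1728 + 0.2128)
= 0.1728 / 0.3856
As percentage = 44.8


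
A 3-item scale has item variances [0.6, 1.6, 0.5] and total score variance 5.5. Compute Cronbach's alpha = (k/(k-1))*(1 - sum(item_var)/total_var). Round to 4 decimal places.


alpha = (k/(k-1)) * (1 - sum(s_i^2)/s_total^2)
sum(item variances) = 2.7
k/(k-1) = 3/2 = 1.5
1 - 2.7/5.5 = 1 - 0.490909 = 0.509091
alpha = 1.5 * 0.509091
= 0.7636


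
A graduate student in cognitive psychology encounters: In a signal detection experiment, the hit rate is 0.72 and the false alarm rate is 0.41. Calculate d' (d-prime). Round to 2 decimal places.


d' = z(HR) - z(FAR)
z(0.72) = 0.5828
z(0.41) = -0.2275
d' = 0.5828 - -0.2275
= 0.81


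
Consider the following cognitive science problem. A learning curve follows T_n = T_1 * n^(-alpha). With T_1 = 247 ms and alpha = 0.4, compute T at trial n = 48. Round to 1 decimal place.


T_n = 247 * 48^(-0.4)
48^(-0.4) = 0.212571
T_n = 247 * 0.212571
= 52.5 ms


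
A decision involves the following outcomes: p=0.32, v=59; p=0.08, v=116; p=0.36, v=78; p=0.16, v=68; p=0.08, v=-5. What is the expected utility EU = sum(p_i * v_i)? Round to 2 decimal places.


EU = sum(p_i * v_i)
0.32 * 59 = 18.88
0.08 * 116 = 9.28
0.36 * 78 = 28.08
0.16 * 68 = 10.88
0.08 * -5 = -0.4
EU = 18.88 + 9.28 + 28.08 + 10.88 + -0.4
= 66.72


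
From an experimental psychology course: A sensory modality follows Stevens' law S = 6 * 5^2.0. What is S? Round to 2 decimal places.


S = 6 * 5^2.0
5^2.0 = 25.0
S = 6 * 25.0
= 150.00


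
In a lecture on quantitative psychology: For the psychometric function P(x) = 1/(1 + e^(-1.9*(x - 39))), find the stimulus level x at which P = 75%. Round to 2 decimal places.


At P = 0.75: 0.75 = 1/(1 + e^(-k*(x-x0)))
Solving: e^(-k*(x-x0)) = 1/3
x = x0 + ln(3)/k
ln(3) = 1.0986
x = 39 + 1.0986/1.9
= 39 + 0.5782
= 39.58


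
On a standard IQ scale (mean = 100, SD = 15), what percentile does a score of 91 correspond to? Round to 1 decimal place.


z = (IQ - mean) / SD
z = (91 - 100) / 15 = -0.6
Percentile = Phi(-0.6) * 100
Phi(-0.6) = 0.274253
= 27.4


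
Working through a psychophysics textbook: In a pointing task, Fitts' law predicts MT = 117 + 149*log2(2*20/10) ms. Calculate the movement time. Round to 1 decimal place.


MT = 117 + 149 * log2(2*20/10)
2D/W = 4.0
log2(4.0) = 2.0
MT = 117 + 149 * 2.0
= 415.0 ms


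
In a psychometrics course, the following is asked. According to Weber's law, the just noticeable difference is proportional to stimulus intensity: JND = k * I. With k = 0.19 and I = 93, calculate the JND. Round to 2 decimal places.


JND = k * I
JND = 0.19 * 93
= 17.67


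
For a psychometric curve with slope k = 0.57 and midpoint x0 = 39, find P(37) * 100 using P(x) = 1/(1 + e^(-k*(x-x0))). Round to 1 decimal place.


P(x) = 1/(1 + e^(-0.57*(37 - 39)))
Exponent = -0.57 * -2 = 1.14
e^(1.14) = 3.126768
P = 1/(1 + 3.126768) = 0.24232
Percentage = 24.2


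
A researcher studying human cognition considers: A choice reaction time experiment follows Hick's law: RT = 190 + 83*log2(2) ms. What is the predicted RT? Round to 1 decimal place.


RT = 190 + 83 * log2(2)
log2(2) = 1.0
RT = 190 + 83 * 1.0
= 190 + 83.0
= 273.0 ms


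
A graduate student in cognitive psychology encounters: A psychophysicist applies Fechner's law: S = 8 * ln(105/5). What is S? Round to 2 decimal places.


S = 8 * ln(105/5)
I/I0 = 21.0
ln(21.0) = 3.0445
S = 8 * 3.0445
= 24.36


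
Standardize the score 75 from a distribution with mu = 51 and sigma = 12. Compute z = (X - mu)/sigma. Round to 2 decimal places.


z = (X - mu) / sigma
= (75 - 51) / 12
= 24 / 12
= 2.00


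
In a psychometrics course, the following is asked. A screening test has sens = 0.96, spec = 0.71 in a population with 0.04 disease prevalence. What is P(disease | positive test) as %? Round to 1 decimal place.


PPV = (sens * prev) / (sens * prev + (1-spec) * (1-prev))
Numerator = 0.96 * 0.04 = 0.0384
P(positive and no disease) = (1 - spec) * (1 - prev) = (1 - 0.71) * (1 - 0.04) = 0.2784
Denominator = 0.0384 + 0.2784 = 0.3168
PPV = 0.0384 / 0.3168 = 0.121212
As percentage = 12.1


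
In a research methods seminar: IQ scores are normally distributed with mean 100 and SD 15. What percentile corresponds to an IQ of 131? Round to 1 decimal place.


z = (IQ - mean) / SD
z = (131 - 100) / 15 = 2.0667
Percentile = Phi(2.0667) * 100
Phi(2.0667) = 0.980619
= 98.1


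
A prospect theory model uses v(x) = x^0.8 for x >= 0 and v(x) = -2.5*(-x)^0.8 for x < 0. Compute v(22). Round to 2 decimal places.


Since x = 22 >= 0, use v(x) = x^0.8
22^0.8 = 11.856
v(22) = 11.86


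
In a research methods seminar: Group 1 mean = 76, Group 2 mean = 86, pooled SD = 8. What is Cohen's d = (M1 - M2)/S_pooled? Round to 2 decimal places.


Cohen's d = (M1 - M2) / S_pooled
= (76 - 86) / 8
= -10 / 8
= -1.25


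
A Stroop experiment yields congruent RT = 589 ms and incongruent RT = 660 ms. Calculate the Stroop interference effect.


Stroop effect = RT(incongruent) - RT(congruent)
= 660 - 589
= 71 ms


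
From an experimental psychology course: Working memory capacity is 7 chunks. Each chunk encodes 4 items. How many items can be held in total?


Total items = chunks * items_per_chunk
= 7 * 4
= 28


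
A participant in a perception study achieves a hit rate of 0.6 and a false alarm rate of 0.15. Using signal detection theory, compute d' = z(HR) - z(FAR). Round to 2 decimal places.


d' = z(HR) - z(FAR)
z(0.6) = 0.2533
z(0.15) = -1.0364
d' = 0.2533 - -1.0364
= 1.29


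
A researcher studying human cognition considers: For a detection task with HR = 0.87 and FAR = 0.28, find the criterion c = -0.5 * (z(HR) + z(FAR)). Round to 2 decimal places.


c = -0.5 * (z(HR) + z(FAR))
z(0.87) = 1.1264
z(0.28) = -0.5828
c = -0.5 * (1.1264 + -0.5828)
= -0.5 * 0.5436
= -0.27


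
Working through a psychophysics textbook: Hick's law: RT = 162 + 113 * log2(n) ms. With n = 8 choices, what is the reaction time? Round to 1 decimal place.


RT = 162 + 113 * log2(8)
log2(8) = 3.0
RT = 162 + 113 * 3.0
= 162 + 339.0
= 501.0 ms


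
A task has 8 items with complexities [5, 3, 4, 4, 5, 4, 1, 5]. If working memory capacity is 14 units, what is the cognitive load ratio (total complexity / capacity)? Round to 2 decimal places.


Total complexity = 5 + 3 + 4 + 4 + 5 + 4 + 1 + 5 = 31
Load = total / capacity = 31 / 14
= 2.21


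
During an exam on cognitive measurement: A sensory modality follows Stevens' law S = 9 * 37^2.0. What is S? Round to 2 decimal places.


S = 9 * 37^2.0
37^2.0 = 1369.0
S = 9 * 1369.0
= 12321.00


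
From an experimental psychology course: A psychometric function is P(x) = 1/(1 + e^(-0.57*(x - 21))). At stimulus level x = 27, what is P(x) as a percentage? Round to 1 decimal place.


P(x) = 1/(1 + e^(-0.57*(27 - 21)))
Exponent = -0.57 * 6 = -3.42
e^(-3.42) = 0.032712
P = 1/(1 + 0.032712) = 0.968324
Percentage = 96.8


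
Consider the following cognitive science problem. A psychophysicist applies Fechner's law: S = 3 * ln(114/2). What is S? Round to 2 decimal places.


S = 3 * ln(114/2)
I/I0 = 57.0
ln(57.0) = 4.0431
S = 3 * 4.0431
= 12.13


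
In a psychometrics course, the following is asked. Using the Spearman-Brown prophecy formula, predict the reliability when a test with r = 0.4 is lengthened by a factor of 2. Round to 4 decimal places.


r_new = n*r / (1 + (n-1)*r)
Numerator = 2 * 0.4 = 0.8
Denominator = 1 + 1 * 0.4 = 1.4
r_new = 0.8 / 1.4
= 0.5714


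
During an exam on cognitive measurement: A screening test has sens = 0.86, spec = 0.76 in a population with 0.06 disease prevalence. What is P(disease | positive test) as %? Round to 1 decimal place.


PPV = (sens * prev) / (sens * prev + (1-spec) * (1-prev))
Numerator = 0.86 * 0.06 = 0.0516
P(positive and no disease) = (1 - spec) * (1 - prev) = (1 - 0.76) * (1 - 0.06) = 0.2256
Denominator = 0.0516 + 0.2256 = 0.2772
PPV = 0.0516 / 0.2772 = 0.186147
As percentage = 18.6


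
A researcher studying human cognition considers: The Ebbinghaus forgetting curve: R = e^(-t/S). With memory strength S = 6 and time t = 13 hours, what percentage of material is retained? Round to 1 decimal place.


R = e^(-t/S)
-t/S = -13/6 = -2.166667
R = e^(-2.166667) = 0.114559
Percentage = 0.114559 * 100
= 11.5


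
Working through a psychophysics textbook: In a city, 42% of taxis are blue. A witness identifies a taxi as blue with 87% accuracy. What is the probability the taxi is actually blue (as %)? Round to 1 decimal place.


P(blue | says blue) = P(says blue | blue)*P(blue) / [P(says blue | blue)*P(blue) + P(says blue | not blue)*P(not blue)]
Numerator = 0.87 * 0.42 = 0.3654
False identification = 0.13 * 0.58 = 0.0754
P = 0.3654 / (0.3654 + 0.0754)
= 0.3654 / 0.4408
As percentage = 82.9


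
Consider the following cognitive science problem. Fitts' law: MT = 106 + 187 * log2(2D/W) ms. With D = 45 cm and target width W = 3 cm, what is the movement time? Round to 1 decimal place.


MT = 106 + 187 * log2(2*45/3)
2D/W = 30.0
log2(30.0) = 4.9069
MT = 106 + 187 * 4.9069
= 1023.6 ms


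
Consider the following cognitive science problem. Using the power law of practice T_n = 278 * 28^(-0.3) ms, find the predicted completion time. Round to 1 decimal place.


T_n = 278 * 28^(-0.3)
28^(-0.3) = 0.368004
T_n = 278 * 0.368004
= 102.3 ms


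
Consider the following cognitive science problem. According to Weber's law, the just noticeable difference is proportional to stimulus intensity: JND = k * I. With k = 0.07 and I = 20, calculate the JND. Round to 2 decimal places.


JND = k * I
JND = 0.07 * 20
= 1.40


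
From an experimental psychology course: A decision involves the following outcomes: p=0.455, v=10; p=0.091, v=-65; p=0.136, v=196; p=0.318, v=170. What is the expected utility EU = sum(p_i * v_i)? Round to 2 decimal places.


EU = sum(p_i * v_i)
0.455 * 10 = 4.55
0.091 * -65 = -5.915
0.136 * 196 = 26.656
0.318 * 170 = 54.06
EU = 4.55 + -5.915 + 26.656 + 54.06
= 79.35


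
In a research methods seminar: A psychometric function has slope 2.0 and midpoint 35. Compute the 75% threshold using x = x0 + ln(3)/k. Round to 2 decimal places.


At P = 0.75: 0.75 = 1/(1 + e^(-k*(x-x0)))
Solving: e^(-k*(x-x0)) = 1/3
x = x0 + ln(3)/k
ln(3) = 1.0986
x = 35 + 1.0986/2.0
= 35 + 0.5493
= 35.55


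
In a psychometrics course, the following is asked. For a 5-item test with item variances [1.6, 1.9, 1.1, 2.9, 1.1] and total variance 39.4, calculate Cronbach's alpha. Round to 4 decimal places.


alpha = (k/(k-1)) * (1 - sum(s_i^2)/s_total^2)
sum(item variances) = 8.6
k/(k-1) = 5/4 = 1.25
1 - 8.6/39.4 = 1 - 0.218274 = 0.781726
alpha = 1.25 * 0.781726
= 0.9772


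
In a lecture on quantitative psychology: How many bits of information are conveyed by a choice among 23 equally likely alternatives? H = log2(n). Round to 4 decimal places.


H = log2(n)
H = log2(23)
= 4.5236


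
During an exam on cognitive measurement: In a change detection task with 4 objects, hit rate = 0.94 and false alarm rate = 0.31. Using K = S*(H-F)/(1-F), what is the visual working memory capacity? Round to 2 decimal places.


K = S * (H - F) / (1 - F)
H - F = 0.63
1 - F = 0.69
K = 4 * 0.63 / 0.69
= 3.65


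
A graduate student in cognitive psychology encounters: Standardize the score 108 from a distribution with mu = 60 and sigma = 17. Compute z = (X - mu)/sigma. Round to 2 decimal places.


z = (X - mu) / sigma
= (108 - 60) / 17
= 48 / 17
= 2.82


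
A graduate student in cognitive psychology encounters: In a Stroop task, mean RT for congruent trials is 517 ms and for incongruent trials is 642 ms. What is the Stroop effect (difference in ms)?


Stroop effect = RT(incongruent) - RT(congruent)
= 642 - 517
= 125 ms


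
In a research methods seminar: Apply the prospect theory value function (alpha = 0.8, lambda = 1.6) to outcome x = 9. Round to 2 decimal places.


Since x = 9 >= 0, use v(x) = x^0.8
9^0.8 = 5.7995
v(9) = 5.80


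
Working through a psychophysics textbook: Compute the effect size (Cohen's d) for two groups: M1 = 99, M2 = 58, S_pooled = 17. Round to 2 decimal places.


Cohen's d = (M1 - M2) / S_pooled
= (99 - 58) / 17
= 41 / 17
= 2.41


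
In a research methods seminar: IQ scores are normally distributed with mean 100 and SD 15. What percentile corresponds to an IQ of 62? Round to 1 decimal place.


z = (IQ - mean) / SD
z = (62 - 100) / 15 = -2.5333
Percentile = Phi(-2.5333) * 100
Phi(-2.5333) = 0.00565
= 0.6


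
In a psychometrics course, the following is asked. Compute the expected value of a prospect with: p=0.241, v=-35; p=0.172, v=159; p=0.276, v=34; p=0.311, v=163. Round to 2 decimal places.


EU = sum(p_i * v_i)
0.241 * -35 = -8.435
0.172 * 159 = 27.348
0.276 * 34 = 9.384
0.311 * 163 = 50.693
EU = -8.435 + 27.348 + 9.384 + 50.693
= 78.99


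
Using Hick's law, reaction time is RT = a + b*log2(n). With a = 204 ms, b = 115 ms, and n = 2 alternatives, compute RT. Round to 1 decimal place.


RT = 204 + 115 * log2(2)
log2(2) = 1.0
RT = 204 + 115 * 1.0
= 204 + 115.0
= 319.0 ms


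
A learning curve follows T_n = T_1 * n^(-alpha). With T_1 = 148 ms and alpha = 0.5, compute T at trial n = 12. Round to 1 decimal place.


T_n = 148 * 12^(-0.5)
12^(-0.5) = 0.288675
T_n = 148 * 0.288675
= 42.7 ms


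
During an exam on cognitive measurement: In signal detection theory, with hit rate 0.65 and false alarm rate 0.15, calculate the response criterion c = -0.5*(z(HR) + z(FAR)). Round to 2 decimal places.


c = -0.5 * (z(HR) + z(FAR))
z(0.65) = 0.3853
z(0.15) = -1.0364
c = -0.5 * (0.3853 + -1.0364)
= -0.5 * -0.6511
= 0.33


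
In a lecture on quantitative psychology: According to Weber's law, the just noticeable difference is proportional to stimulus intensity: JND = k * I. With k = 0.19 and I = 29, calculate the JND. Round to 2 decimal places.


JND = k * I
JND = 0.19 * 29
= 5.51


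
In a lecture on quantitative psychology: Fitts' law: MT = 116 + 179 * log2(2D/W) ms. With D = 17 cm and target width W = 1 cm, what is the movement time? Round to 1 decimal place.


MT = 116 + 179 * log2(2*17/1)
2D/W = 34.0
log2(34.0) = 5.0875
MT = 116 + 179 * 5.0875
= 1026.7 ms


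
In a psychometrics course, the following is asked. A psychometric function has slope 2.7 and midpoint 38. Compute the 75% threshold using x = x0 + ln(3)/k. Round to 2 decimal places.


At P = 0.75: 0.75 = 1/(1 + e^(-k*(x-x0)))
Solving: e^(-k*(x-x0)) = 1/3
x = x0 + ln(3)/k
ln(3) = 1.0986
x = 38 + 1.0986/2.7
= 38 + 0.4069
= 38.41


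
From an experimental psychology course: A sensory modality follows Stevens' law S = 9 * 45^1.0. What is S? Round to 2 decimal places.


S = 9 * 45^1.0
45^1.0 = 45.0
S = 9 * 45.0
= 405.00


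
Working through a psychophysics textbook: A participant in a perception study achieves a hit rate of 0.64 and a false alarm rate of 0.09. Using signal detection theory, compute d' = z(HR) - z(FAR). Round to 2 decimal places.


d' = z(HR) - z(FAR)
z(0.64) = 0.3585
z(0.09) = -1.3408
d' = 0.3585 - -1.3408
= 1.70


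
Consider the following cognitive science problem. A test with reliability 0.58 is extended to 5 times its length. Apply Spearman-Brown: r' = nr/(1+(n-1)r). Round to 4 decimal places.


r_new = n*r / (1 + (n-1)*r)
Numerator = 5 * 0.58 = 2.9
Denominator = 1 + 4 * 0.58 = 3.32
r_new = 2.9 / 3.32
= 0.8735


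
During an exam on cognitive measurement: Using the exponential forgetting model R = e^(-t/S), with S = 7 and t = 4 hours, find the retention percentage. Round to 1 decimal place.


R = e^(-t/S)
-t/S = -4/7 = -0.571429
R = e^(-0.571429) = 0.564718
Percentage = 0.564718 * 100
= 56.5


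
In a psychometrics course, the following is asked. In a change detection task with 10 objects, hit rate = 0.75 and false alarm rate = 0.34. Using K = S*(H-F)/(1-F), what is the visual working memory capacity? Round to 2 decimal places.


K = S * (H - F) / (1 - F)
H - F = 0.41
1 - F = 0.66
K = 10 * 0.41 / 0.66
= 6.21


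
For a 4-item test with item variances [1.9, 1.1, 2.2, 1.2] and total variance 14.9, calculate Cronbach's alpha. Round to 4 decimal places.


alpha = (k/(k-1)) * (1 - sum(s_i^2)/s_total^2)
sum(item variances) = 6.4
k/(k-1) = 4/3 = 1.333333
1 - 6.4/14.9 = 1 - 0.42953 = 0.57047
alpha = 1.333333 * 0.57047
= 0.7606


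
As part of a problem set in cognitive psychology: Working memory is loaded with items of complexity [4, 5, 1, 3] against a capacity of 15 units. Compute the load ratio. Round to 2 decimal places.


Total complexity = 4 + 5 + 1 + 3 = 13
Load = total / capacity = 13 / 15
= 0.87


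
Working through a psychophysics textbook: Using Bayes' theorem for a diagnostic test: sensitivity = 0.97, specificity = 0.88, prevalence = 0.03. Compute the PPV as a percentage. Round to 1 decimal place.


PPV = (sens * prev) / (sens * prev + (1-spec) * (1-prev))
Numerator = 0.97 * 0.03 = 0.0291
P(positive and no disease) = (1 - spec) * (1 - prev) = (1 - 0.88) * (1 - 0.03) = 0.1164
Denominator = 0.0291 + 0.1164 = 0.1455
PPV = 0.0291 / 0.1455 = 0.2
As percentage = 20.0


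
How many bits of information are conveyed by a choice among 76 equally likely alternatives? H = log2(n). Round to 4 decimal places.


H = log2(n)
H = log2(76)
= 6.2479


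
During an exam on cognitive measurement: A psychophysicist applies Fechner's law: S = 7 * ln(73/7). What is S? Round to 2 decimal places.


S = 7 * ln(73/7)
I/I0 = 10.428571
ln(10.428571) = 2.3445
S = 7 * 2.3445
= 16.41


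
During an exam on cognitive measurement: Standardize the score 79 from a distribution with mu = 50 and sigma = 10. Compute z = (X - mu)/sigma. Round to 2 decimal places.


z = (X - mu) / sigma
= (79 - 50) / 10
= 29 / 10
= 2.90


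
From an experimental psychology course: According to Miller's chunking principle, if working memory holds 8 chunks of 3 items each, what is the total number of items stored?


Total items = chunks * items_per_chunk
= 8 * 3
= 24


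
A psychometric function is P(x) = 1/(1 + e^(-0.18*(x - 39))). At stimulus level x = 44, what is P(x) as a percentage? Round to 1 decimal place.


P(x) = 1/(1 + e^(-0.18*(44 - 39)))
Exponent = -0.18 * 5 = -0.9
e^(-0.9) = 0.40657
P = 1/(1 + 0.40657) = 0.710949
Percentage = 71.1


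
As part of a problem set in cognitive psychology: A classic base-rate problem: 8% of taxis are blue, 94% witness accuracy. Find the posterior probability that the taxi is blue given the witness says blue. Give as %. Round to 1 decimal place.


P(blue | says blue) = P(says blue | blue)*P(blue) / [P(says blue | blue)*P(blue) + P(says blue | not blue)*P(not blue)]
Numerator = 0.94 * 0.08 = 0.0752
False identification = 0.06 * 0.92 = 0.0552
P = 0.0752 / (0.0752 + 0.0552)
= 0.0752 / 0.1304
As percentage = 57.7


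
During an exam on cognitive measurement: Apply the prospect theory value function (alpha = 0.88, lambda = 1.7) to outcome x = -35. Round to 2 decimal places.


Since x = -35 < 0, use v(x) = -lambda*(-x)^alpha
(-x) = 35
35^0.88 = 22.8444
v(-35) = -1.7 * 22.8444
= -38.84


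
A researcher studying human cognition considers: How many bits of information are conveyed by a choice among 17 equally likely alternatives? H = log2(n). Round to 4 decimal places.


H = log2(n)
H = log2(17)
= 4.0875


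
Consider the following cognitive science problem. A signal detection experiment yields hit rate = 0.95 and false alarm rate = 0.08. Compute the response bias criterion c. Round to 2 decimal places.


c = -0.5 * (z(HR) + z(FAR))
z(0.95) = 1.6449
z(0.08) = -1.4051
c = -0.5 * (1.6449 + -1.4051)
= -0.5 * 0.2398
= -0.12


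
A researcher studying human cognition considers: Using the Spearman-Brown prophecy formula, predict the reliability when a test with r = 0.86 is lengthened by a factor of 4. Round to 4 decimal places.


r_new = n*r / (1 + (n-1)*r)
Numerator = 4 * 0.86 = 3.44
Denominator = 1 + 3 * 0.86 = 3.58
r_new = 3.44 / 3.58
= 0.9609


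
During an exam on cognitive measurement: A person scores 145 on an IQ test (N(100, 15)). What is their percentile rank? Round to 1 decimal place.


z = (IQ - mean) / SD
z = (145 - 100) / 15 = 3.0
Percentile = Phi(3.0) * 100
Phi(3.0) = 0.99865
= 99.9


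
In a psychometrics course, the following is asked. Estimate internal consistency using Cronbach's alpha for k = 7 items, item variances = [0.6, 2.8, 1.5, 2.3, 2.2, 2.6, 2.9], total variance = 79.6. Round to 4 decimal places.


alpha = (k/(k-1)) * (1 - sum(s_i^2)/s_total^2)
sum(item variances) = 14.9
k/(k-1) = 7/6 = 1.166667
1 - 14.9/79.6 = 1 - 0.187186 = 0.812814
alpha = 1.166667 * 0.812814
= 0.9483


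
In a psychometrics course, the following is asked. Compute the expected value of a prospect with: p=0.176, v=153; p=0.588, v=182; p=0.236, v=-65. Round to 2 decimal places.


EU = sum(p_i * v_i)
0.176 * 153 = 26.928
0.588 * 182 = 107.016
0.236 * -65 = -15.34
EU = 26.928 + 107.016 + -15.34
= 118.60


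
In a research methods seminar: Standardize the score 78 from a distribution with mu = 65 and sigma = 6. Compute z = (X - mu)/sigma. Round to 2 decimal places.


z = (X - mu) / sigma
= (78 - 65) / 6
= 13 / 6
= 2.17


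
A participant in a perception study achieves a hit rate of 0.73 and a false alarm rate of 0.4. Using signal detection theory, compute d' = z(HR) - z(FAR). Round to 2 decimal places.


d' = z(HR) - z(FAR)
z(0.73) = 0.6128
z(0.4) = -0.2533
d' = 0.6128 - -0.2533
= 0.87


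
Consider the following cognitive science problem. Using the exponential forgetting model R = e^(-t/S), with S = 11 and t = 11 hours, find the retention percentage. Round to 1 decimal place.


R = e^(-t/S)
-t/S = -11/11 = -1.0
R = e^(-1.0) = 0.367879
Percentage = 0.367879 * 100
= 36.8


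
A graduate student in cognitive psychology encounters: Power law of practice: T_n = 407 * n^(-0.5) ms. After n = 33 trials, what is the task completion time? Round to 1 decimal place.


T_n = 407 * 33^(-0.5)
33^(-0.5) = 0.174078
T_n = 407 * 0.174078
= 70.8 ms


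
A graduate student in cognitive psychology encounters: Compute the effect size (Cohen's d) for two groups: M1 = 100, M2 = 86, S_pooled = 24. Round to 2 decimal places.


Cohen's d = (M1 - M2) / S_pooled
= (100 - 86) / 24
= 14 / 24
= 0.58


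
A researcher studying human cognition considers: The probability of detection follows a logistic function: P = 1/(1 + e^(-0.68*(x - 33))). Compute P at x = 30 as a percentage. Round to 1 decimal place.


P(x) = 1/(1 + e^(-0.68*(30 - 33)))
Exponent = -0.68 * -3 = 2.04
e^(2.04) = 7.690609
P = 1/(1 + 7.690609) = 0.115067
Percentage = 11.5


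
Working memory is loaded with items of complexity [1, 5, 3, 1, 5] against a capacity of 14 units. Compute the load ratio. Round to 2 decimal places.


Total complexity = 1 + 5 + 3 + 1 + 5 = 15
Load = total / capacity = 15 / 14
= 1.07


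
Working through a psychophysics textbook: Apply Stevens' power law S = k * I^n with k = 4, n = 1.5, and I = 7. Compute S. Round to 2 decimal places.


S = 4 * 7^1.5
7^1.5 = 18.5203
S = 4 * 18.5203
= 74.08


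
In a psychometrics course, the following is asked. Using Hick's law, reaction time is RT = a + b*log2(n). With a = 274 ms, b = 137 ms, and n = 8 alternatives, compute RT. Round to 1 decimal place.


RT = 274 + 137 * log2(8)
log2(8) = 3.0
RT = 274 + 137 * 3.0
= 274 + 411.0
= 685.0 ms


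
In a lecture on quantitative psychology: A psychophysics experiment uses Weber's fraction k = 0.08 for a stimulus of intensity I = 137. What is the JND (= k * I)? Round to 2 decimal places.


JND = k * I
JND = 0.08 * 137
= 10.96


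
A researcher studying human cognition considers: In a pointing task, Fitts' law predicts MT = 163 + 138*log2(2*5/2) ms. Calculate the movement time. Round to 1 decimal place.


MT = 163 + 138 * log2(2*5/2)
2D/W = 5.0
log2(5.0) = 2.3219
MT = 163 + 138 * 2.3219
= 483.4 ms


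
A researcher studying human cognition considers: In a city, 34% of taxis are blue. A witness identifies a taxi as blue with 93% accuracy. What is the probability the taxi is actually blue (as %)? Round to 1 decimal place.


P(blue | says blue) = P(says blue | blue)*P(blue) / [P(says blue | blue)*P(blue) + P(says blue | not blue)*P(not blue)]
Numerator = 0.93 * 0.34 = 0.3162
False identification = 0.07 * 0.66 = 0.0462
P = 0.3162 / (0.3162 + 0.0462)
= 0.3162 / 0.3624
As percentage = 87.3


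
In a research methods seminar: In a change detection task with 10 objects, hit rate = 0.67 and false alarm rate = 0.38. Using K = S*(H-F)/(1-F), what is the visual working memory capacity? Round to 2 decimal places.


K = S * (H - F) / (1 - F)
H - F = 0.29
1 - F = 0.62
K = 10 * 0.29 / 0.62
= 4.68


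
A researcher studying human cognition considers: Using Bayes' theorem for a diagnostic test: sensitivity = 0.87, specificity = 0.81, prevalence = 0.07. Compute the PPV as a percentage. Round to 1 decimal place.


PPV = (sens * prev) / (sens * prev + (1-spec) * (1-prev))
Numerator = 0.87 * 0.07 = 0.0609
P(positive and no disease) = (1 - spec) * (1 - prev) = (1 - 0.81) * (1 - 0.07) = 0.1767
Denominator = 0.0609 + 0.1767 = 0.2376
PPV = 0.0609 / 0.2376 = 0.256313
As percentage = 25.6


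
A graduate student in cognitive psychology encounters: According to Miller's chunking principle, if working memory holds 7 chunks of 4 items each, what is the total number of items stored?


Total items = chunks * items_per_chunk
= 7 * 4
= 28


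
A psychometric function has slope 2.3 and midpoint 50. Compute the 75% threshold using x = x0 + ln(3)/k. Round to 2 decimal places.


At P = 0.75: 0.75 = 1/(1 + e^(-k*(x-x0)))
Solving: e^(-k*(x-x0)) = 1/3
x = x0 + ln(3)/k
ln(3) = 1.0986
x = 50 + 1.0986/2.3
= 50 + 0.4777
= 50.48


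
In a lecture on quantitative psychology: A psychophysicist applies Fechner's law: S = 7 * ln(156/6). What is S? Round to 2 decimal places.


S = 7 * ln(156/6)
I/I0 = 26.0
ln(26.0) = 3.2581
S = 7 * 3.2581
= 22.81


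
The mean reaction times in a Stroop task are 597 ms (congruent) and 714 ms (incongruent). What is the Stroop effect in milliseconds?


Stroop effect = RT(incongruent) - RT(congruent)
= 714 - 597
= 117 ms


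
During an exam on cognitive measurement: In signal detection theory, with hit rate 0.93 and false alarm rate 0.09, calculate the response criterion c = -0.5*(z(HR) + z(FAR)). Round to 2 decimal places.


c = -0.5 * (z(HR) + z(FAR))
z(0.93) = 1.4758
z(0.09) = -1.3408
c = -0.5 * (1.4758 + -1.3408)
= -0.5 * 0.135
= -0.07


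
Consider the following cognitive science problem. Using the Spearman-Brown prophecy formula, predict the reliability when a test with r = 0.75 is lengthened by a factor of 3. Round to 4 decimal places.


r_new = n*r / (1 + (n-1)*r)
Numerator = 3 * 0.75 = 2.25
Denominator = 1 + 2 * 0.75 = 2.5
r_new = 2.25 / 2.5
= 0.9000


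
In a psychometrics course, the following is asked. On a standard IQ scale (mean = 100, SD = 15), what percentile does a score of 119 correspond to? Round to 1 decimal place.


z = (IQ - mean) / SD
z = (119 - 100) / 15 = 1.2667
Percentile = Phi(1.2667) * 100
Phi(1.2667) = 0.897369
= 89.7


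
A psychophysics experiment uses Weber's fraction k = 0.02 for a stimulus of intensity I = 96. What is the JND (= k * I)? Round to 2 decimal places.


JND = k * I
JND = 0.02 * 96
= 1.92


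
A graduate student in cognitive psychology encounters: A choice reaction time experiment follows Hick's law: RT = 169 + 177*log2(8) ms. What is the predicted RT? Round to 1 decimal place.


RT = 169 + 177 * log2(8)
log2(8) = 3.0
RT = 169 + 177 * 3.0
= 169 + 531.0
= 700.0 ms


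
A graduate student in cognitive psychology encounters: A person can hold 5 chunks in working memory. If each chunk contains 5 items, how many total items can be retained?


Total items = chunks * items_per_chunk
= 5 * 5
= 25


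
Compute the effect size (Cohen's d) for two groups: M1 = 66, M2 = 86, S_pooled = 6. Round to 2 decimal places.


Cohen's d = (M1 - M2) / S_pooled
= (66 - 86) / 6
= -20 / 6
= -3.33
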